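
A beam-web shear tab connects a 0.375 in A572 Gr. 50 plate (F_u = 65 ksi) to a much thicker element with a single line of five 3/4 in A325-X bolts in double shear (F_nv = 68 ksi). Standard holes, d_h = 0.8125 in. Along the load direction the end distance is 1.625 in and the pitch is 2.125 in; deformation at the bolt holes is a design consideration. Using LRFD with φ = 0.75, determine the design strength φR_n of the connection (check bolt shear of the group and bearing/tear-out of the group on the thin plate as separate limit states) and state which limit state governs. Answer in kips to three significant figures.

142 kips (bearing governs)

Bolt shear: A_b = π·0.75²/4 = 0.4418 in²; R_n = 68 × 0.4418 × 5 × 2 = 300.4 kips → 0.75 × 300.4 = 225 kips.
Bearing (1.2 l_c t F_u ≤ 2.4 d t F_u): upper limit = 2.4·0.75·0.375·65 = 43.87 kips.
  Edge l_c = 1.625 − 0.8125/2 = 1.219 → r_n = 35.65 kips; interior l_c = 2.125 − 0.8125 = 1.312 → r_n = 38.39 kips.
  R_n,bearing = 1·35.65 + 4·38.39 = 189.2 kips → 0.75 × 189.2 = 142 kips.
Bearing governs: 142 kips.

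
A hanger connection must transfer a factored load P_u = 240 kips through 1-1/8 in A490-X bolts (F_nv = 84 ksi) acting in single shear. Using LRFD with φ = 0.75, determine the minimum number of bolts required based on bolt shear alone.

4 bolts

A_b = π·1.125²/4 = 0.994 in².
Per-bolt design strength φR_n = 0.75 × 84 × 0.994 × 1 = 62.62 kips.
n ≥ 240 / 62.62 = 3.832 → use 4 bolts.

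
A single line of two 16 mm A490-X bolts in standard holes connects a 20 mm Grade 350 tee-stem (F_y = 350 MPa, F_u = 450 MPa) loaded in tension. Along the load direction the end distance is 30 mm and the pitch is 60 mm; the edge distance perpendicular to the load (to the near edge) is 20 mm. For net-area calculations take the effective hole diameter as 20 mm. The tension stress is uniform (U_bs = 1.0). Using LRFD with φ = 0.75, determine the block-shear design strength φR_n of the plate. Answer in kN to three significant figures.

Shear plane L_v = 30 + 1·60 = 90 mm; A_gv = 90 × 20 = 1800 mm².
A_nv = (90 − 1.5·20) × 20 = 1200 mm².
A_nt = (20 − 0.5·20) × 20 = 200 mm².
0.6 F_u A_nv = 324 kN; 0.6 F_y A_gv = 378 kN → shear rupture governs the shear term.
R_n = 324 + 1.0 × 450 × 200 / 1000 = 414 kN.
Design strength φR_n = 0.75 × 414 = 310 kN.

310 kN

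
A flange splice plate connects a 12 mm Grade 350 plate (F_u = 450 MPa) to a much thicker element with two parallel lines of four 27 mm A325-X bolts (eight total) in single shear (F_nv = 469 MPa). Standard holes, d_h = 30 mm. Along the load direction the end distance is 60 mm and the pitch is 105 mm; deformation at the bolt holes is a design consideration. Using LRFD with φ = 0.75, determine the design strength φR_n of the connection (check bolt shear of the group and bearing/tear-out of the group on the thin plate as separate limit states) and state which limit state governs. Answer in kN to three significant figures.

Bolt shear: A_b = π·27²/4 = 572.6 mm²; R_n = 469 × 572.6 × 8 × 1 / 1000 = 2148 kN → 0.75 × 2148 = 1610 kN.
Bearing (1.2 l_c t F_u ≤ 2.4 d t F_u): upper limit = 2.4·27·12·450 / 1000 = 349.9 kN.
  Edge l_c = 60 − 30/2 = 45 → r_n = 291.6 kN; interior l_c = 105 − 30 = 75 → r_n = 349.9 kN.
  R_n,bearing = 2·291.6 + 6·349.9 = 2683 kN → 0.75 × 2683 = 2010 kN.
Bolt shear governs: 1610 kN.

1610 kN (bolt shear governs)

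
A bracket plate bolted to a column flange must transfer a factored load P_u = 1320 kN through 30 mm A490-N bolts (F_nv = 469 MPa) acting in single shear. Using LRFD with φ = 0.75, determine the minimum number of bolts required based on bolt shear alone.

6 bolts

A_b = π·30²/4 = 706.9 mm².
Per-bolt design strength φR_n = 0.75 × 469 × 706.9 × 1 / 1000 = 248.6 kN.
n ≥ 1320 / 248.6 = 5.309 → use 6 bolts.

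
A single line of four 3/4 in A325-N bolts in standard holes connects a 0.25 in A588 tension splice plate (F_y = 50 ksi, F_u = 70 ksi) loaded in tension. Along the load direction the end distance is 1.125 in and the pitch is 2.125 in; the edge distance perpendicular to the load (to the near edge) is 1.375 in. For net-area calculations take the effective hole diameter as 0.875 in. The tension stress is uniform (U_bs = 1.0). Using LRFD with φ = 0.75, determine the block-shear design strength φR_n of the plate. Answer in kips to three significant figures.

Shear plane L_v = 1.125 + 3·2.125 = 7.5 in; A_gv = 7.5 × 0.25 = 1.875 in².
A_nv = (7.5 − 3.5·0.875) × 0.25 = 1.109 in².
A_nt = (1.375 − 0.5·0.875) × 0.25 = 0.2344 in².
0.6 F_u A_nv = 46.59 kips; 0.6 F_y A_gv = 56.25 kips → shear rupture governs the shear term.
R_n = 46.59 + 1.0 × 70 × 0.2344 = 63 kips.
Design strength φR_n = 0.75 × 63 = 47.2 kips.

47.2 kips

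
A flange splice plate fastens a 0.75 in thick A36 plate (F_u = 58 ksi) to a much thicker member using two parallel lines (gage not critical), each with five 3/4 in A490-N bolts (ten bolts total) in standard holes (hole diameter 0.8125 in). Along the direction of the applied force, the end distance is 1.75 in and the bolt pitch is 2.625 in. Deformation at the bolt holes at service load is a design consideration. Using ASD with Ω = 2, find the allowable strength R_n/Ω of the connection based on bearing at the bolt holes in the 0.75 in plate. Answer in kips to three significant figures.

Per bolt r_n = 1.2 l_c t F_u ≤ 2.4 d t F_u; upper limit = 2.4 × 0.75 × 0.75 × 58 = 78.3 kips.
Edge bolt: l_c = 1.75 − 0.8125/2 = 1.344 in → 1.2 × 1.344 × 0.75 × 58 = 70.14 → r_n = 70.14 kips.
Interior bolts: l_c = 2.625 − 0.8125 = 1.812 in → 1.2 × 1.812 × 0.75 × 58 = 94.61 → r_n = 78.3 kips.
R_n = 2 × 70.14 + 8 × 78.3 = 766.7 kips.
Allowable strength R_n/Ω = 766.7 / 2 = 383 kips.

383 kips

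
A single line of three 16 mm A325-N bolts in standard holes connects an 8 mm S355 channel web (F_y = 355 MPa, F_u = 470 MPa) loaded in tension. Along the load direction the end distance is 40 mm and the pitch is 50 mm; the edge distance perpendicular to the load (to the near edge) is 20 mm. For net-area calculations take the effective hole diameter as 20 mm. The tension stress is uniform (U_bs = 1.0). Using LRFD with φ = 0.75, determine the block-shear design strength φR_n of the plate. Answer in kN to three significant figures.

Shear plane L_v = 40 + 2·50 = 140 mm; A_gv = 140 × 8 = 1120 mm².
A_nv = (140 − 2.5·20) × 8 = 720 mm².
A_nt = (20 − 0.5·20) × 8 = 80 mm².
0.6 F_u A_nv = 203 kN; 0.6 F_y A_gv = 238.6 kN → shear rupture governs the shear term.
R_n = 203 + 1.0 × 470 × 80 / 1000 = 240.6 kN.
Design strength φR_n = 0.75 × 240.6 = 180 kN.

180 kN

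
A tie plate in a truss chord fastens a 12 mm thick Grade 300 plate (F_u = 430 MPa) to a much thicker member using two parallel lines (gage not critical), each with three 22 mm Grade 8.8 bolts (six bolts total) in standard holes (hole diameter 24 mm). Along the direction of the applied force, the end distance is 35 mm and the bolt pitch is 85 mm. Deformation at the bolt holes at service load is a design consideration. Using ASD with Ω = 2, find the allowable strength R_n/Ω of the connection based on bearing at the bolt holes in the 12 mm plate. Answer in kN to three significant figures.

Per bolt r_n = 1.2 l_c t F_u ≤ 2.4 d t F_u; upper limit = 2.4 × 22 × 12 × 430 / 1000 = 272.4 kN.
Edge bolt: l_c = 35 − 24/2 = 23 mm → 1.2 × 23 × 12 × 430 / 1000 = 142.4 → r_n = 142.4 kN.
Interior bolts: l_c = 85 − 24 = 61 mm → 1.2 × 61 × 12 × 430 / 1000 = 377.7 → r_n = 272.4 kN.
R_n = 2 × 142.4 + 4 × 272.4 = 1375 kN.
Allowable strength R_n/Ω = 1375 / 2 = 687 kN.

687 kN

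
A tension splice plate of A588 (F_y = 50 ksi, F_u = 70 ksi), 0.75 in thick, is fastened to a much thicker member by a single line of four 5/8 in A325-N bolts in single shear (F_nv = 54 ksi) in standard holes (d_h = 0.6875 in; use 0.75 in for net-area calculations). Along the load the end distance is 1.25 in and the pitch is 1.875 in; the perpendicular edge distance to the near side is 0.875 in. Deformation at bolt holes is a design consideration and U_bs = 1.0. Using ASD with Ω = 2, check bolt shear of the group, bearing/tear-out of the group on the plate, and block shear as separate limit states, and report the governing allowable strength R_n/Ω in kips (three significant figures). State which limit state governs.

33.1 kips (bolt shear governs)

Bolt shear: A_b = π·0.625²/4 = 0.3068 in²; R_n = 54 × 0.3068 × 4 × 1 = 66.27 kips → 66.27 / 2 = 33.1 kips.
Bearing: edge l_c = 0.9062, r_n = 57.09 kips; interior l_c = 1.188, r_n = 74.81 kips; R_n = 57.09 + 3·74.81 = 281.5 kips → 141 kips.
Block shear: A_gv = 5.156, A_nv = 3.188, A_nt = 0.375 in²; R_n = min(0.6F_uA_nv, 0.6F_yA_gv) + U_bs·F_u·A_nt = 160.1 kips → 80.1 kips.
Bolt shear governs: 33.1 kips.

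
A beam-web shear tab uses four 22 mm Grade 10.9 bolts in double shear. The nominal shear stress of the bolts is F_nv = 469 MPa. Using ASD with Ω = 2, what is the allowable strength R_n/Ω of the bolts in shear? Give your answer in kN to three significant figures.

A_b = π × 22² / 4 = 380.1 mm².
R_n = F_nv · A_b · n · n_s = 469 × 380.1 × 4 × 2 / 1000 = 1426 kN.
Allowable strength R_n/Ω = 1426 / 2 = 713 kN.

713 kN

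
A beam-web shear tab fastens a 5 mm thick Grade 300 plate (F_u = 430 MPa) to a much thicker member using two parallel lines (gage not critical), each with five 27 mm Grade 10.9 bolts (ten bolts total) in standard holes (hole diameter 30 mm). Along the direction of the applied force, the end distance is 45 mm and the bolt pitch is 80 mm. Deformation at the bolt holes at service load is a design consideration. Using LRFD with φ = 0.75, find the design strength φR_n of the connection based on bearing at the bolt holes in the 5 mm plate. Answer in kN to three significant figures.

890 kN

Per bolt r_n = 1.2 l_c t F_u ≤ 2.4 d t F_u; upper limit = 2.4 × 27 × 5 × 430 / 1000 = 139.3 kN.
Edge bolt: l_c = 45 − 30/2 = 30 mm → 1.2 × 30 × 5 × 430 / 1000 = 77.4 → r_n = 77.4 kN.
Interior bolts: l_c = 80 − 30 = 50 mm → 1.2 × 50 × 5 × 430 / 1000 = 129 → r_n = 129 kN.
R_n = 2 × 77.4 + 8 × 129 = 1187 kN.
Design strength φR_n = 0.75 × 1187 = 890 kN.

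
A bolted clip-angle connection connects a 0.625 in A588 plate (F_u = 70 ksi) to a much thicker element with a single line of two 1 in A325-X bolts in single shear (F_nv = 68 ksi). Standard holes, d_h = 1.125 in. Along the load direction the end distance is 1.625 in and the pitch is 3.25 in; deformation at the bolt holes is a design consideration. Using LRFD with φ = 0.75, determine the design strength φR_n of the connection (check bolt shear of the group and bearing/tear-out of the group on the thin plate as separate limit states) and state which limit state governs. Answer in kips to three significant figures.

Bolt shear: A_b = π·1²/4 = 0.7854 in²; R_n = 68 × 0.7854 × 2 × 1 = 106.8 kips → 0.75 × 106.8 = 80.1 kips.
Bearing (1.2 l_c t F_u ≤ 2.4 d t F_u): upper limit = 2.4·1·0.625·70 = 105 kips.
  Edge l_c = 1.625 − 1.125/2 = 1.062 → r_n = 55.78 kips; interior l_c = 3.25 − 1.125 = 2.125 → r_n = 105 kips.
  R_n,bearing = 1·55.78 + 1·105 = 160.8 kips → 0.75 × 160.8 = 121 kips.
Bolt shear governs: 80.1 kips.

80.1 kips (bolt shear governs)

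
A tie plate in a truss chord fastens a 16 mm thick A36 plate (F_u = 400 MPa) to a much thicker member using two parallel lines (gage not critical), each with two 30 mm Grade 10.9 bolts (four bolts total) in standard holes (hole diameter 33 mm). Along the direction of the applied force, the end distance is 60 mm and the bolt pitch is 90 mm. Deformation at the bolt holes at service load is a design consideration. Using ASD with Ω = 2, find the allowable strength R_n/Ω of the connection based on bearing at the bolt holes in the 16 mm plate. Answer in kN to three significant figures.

772 kN

Per bolt r_n = 1.2 l_c t F_u ≤ 2.4 d t F_u; upper limit = 2.4 × 30 × 16 × 400 / 1000 = 460.8 kN.
Edge bolt: l_c = 60 − 33/2 = 43.5 mm → 1.2 × 43.5 × 16 × 400 / 1000 = 334.1 → r_n = 334.1 kN.
Interior bolts: l_c = 90 − 33 = 57 mm → 1.2 × 57 × 16 × 400 / 1000 = 437.8 → r_n = 437.8 kN.
R_n = 2 × 334.1 + 2 × 437.8 = 1544 kN.
Allowable strength R_n/Ω = 1544 / 2 = 772 kN.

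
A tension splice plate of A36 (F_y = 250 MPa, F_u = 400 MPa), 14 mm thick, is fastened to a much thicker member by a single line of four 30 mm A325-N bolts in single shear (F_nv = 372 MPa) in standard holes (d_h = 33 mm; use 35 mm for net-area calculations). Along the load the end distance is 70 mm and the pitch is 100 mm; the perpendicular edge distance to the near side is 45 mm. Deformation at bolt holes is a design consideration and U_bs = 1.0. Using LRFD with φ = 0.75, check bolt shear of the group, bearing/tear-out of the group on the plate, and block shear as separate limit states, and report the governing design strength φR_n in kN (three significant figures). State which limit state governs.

Bolt shear: A_b = π·30²/4 = 706.9 mm²; R_n = 372 × 706.9 × 4 × 1 / 1000 = 1052 kN → 0.75 × 1052 = 789 kN.
Bearing: edge l_c = 53.5, r_n = 359.5 kN; interior l_c = 67, r_n = 403.2 kN; R_n = 359.5 + 3·403.2 = 1569 kN → 1180 kN.
Block shear: A_gv = 5180, A_nv = 3465, A_nt = 385 mm²; R_n = min(0.6F_uA_nv, 0.6F_yA_gv) + U_bs·F_u·A_nt = 931 kN → 698 kN.
Block shear governs: 698 kN.

698 kN (block shear governs)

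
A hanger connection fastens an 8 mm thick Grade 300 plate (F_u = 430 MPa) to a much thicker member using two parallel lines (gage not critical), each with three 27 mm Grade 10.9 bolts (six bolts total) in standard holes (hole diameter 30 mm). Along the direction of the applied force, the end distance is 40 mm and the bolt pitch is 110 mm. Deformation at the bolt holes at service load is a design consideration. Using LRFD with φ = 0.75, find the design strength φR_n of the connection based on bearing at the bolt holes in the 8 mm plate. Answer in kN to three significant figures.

Per bolt r_n = 1.2 l_c t F_u ≤ 2.4 d t F_u; upper limit = 2.4 × 27 × 8 × 430 / 1000 = 222.9 kN.
Edge bolt: l_c = 40 − 30/2 = 25 mm → 1.2 × 25 × 8 × 430 / 1000 = 103.2 → r_n = 103.2 kN.
Interior bolts: l_c = 110 − 30 = 80 mm → 1.2 × 80 × 8 × 430 / 1000 = 330.2 → r_n = 222.9 kN.
R_n = 2 × 103.2 + 4 × 222.9 = 1098 kN.
Design strength φR_n = 0.75 × 1098 = 824 kN.

824 kN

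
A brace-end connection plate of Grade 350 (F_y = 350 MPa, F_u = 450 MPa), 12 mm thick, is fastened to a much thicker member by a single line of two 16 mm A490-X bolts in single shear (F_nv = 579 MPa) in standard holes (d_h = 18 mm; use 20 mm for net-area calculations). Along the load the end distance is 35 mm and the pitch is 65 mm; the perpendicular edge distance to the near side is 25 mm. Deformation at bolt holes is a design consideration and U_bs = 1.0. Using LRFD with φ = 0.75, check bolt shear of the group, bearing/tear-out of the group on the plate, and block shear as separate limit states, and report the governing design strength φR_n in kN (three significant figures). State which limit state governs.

Bolt shear: A_b = π·16²/4 = 201.1 mm²; R_n = 579 × 201.1 × 2 × 1 / 1000 = 232.8 kN → 0.75 × 232.8 = 175 kN.
Bearing: edge l_c = 26, r_n = 168.5 kN; interior l_c = 47, r_n = 207.4 kN; R_n = 168.5 + 1·207.4 = 375.8 kN → 282 kN.
Block shear: A_gv = 1200, A_nv = 840, A_nt = 180 mm²; R_n = min(0.6F_uA_nv, 0.6F_yA_gv) + U_bs·F_u·A_nt = 307.8 kN → 231 kN.
Bolt shear governs: 175 kN.

175 kN (bolt shear governs)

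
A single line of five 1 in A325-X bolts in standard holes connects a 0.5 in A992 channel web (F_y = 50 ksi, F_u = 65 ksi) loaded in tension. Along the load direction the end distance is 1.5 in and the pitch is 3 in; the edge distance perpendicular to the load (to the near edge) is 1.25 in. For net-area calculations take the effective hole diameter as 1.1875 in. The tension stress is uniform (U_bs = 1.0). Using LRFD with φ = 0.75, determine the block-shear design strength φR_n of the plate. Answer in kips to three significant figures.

135 kips

Shear plane L_v = 1.5 + 4·3 = 13.5 in; A_gv = 13.5 × 0.5 = 6.75 in².
A_nv = (13.5 − 4.5·1.1875) × 0.5 = 4.078 in².
A_nt = (1.25 − 0.5·1.1875) × 0.5 = 0.3281 in².
0.6 F_u A_nv = 159 kips; 0.6 F_y A_gv = 202.5 kips → shear rupture governs the shear term.
R_n = 159 + 1.0 × 65 × 0.3281 = 180.4 kips.
Design strength φR_n = 0.75 × 180.4 = 135 kips.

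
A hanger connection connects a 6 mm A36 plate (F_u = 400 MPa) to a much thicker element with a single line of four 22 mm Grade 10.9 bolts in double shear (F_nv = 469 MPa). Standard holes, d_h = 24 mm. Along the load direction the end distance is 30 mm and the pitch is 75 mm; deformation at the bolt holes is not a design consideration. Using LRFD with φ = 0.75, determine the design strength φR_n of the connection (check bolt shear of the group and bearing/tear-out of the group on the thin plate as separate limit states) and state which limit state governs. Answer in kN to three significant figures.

Bolt shear: A_b = π·22²/4 = 380.1 mm²; R_n = 469 × 380.1 × 4 × 2 / 1000 = 1426 kN → 0.75 × 1426 = 1070 kN.
Bearing (1.5 l_c t F_u ≤ 3.0 d t F_u): upper limit = 3.0·22·6·400 / 1000 = 158.4 kN.
  Edge l_c = 30 − 24/2 = 18 → r_n = 64.8 kN; interior l_c = 75 − 24 = 51 → r_n = 158.4 kN.
  R_n,bearing = 1·64.8 + 3·158.4 = 540 kN → 0.75 × 540 = 405 kN.
Bearing governs: 405 kN.

405 kN (bearing governs)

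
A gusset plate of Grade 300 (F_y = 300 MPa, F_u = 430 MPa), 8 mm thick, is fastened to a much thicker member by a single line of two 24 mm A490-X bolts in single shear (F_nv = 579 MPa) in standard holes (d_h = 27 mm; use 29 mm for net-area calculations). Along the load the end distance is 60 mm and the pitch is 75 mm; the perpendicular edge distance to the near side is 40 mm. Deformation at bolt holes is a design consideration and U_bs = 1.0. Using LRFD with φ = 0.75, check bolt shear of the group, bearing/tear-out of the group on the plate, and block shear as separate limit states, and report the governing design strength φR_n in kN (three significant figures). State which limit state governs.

207 kN (block shear governs)

Bolt shear: A_b = π·24²/4 = 452.4 mm²; R_n = 579 × 452.4 × 2 × 1 / 1000 = 523.9 kN → 0.75 × 523.9 = 393 kN.
Bearing: edge l_c = 46.5, r_n = 192 kN; interior l_c = 48, r_n = 198.1 kN; R_n = 192 + 1·198.1 = 390.1 kN → 293 kN.
Block shear: A_gv = 1080, A_nv = 732, A_nt = 204 mm²; R_n = min(0.6F_uA_nv, 0.6F_yA_gv) + U_bs·F_u·A_nt = 276.6 kN → 207 kN.
Block shear governs: 207 kN.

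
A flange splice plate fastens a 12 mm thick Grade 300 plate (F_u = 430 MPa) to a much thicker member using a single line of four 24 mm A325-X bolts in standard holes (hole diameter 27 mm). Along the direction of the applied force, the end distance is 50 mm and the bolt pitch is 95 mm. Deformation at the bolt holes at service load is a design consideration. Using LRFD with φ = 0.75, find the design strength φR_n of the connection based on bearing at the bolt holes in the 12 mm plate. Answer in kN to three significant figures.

Per bolt r_n = 1.2 l_c t F_u ≤ 2.4 d t F_u; upper limit = 2.4 × 24 × 12 × 430 / 1000 = 297.2 kN.
Edge bolt: l_c = 50 − 27/2 = 36.5 mm → 1.2 × 36.5 × 12 × 430 / 1000 = 226 → r_n = 226 kN.
Interior bolts: l_c = 95 − 27 = 68 mm → 1.2 × 68 × 12 × 430 / 1000 = 421.1 → r_n = 297.2 kN.
R_n = 1 × 226 + 3 × 297.2 = 1118 kN.
Design strength φR_n = 0.75 × 1118 = 838 kN.

838 kN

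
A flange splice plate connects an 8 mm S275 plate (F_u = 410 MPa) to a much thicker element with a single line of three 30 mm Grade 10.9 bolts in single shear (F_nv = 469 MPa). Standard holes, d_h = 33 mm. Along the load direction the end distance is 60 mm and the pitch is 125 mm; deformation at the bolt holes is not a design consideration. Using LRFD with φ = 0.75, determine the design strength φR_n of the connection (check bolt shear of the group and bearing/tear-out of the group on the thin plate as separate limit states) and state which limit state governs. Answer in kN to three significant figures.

Bolt shear: A_b = π·30²/4 = 706.9 mm²; R_n = 469 × 706.9 × 3 × 1 / 1000 = 994.5 kN → 0.75 × 994.5 = 746 kN.
Bearing (1.5 l_c t F_u ≤ 3.0 d t F_u): upper limit = 3.0·30·8·410 / 1000 = 295.2 kN.
  Edge l_c = 60 − 33/2 = 43.5 → r_n = 214 kN; interior l_c = 125 − 33 = 92 → r_n = 295.2 kN.
  R_n,bearing = 1·214 + 2·295.2 = 804.4 kN → 0.75 × 804.4 = 603 kN.
Bearing governs: 603 kN.

603 kN (bearing governs)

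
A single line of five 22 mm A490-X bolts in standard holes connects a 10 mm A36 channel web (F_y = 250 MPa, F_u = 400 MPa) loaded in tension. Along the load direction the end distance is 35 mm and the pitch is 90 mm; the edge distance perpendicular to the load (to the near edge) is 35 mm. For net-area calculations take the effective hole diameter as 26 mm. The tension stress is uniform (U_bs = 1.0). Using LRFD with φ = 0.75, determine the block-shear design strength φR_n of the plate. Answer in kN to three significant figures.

510 kN

Shear plane L_v = 35 + 4·90 = 395 mm; A_gv = 395 × 10 = 3950 mm².
A_nv = (395 − 4.5·26) × 10 = 2780 mm².
A_nt = (35 − 0.5·26) × 10 = 220 mm².
0.6 F_u A_nv = 667.2 kN; 0.6 F_y A_gv = 592.5 kN → shear yielding governs the shear term.
R_n = 592.5 + 1.0 × 400 × 220 / 1000 = 680.5 kN.
Design strength φR_n = 0.75 × 680.5 = 510 kN.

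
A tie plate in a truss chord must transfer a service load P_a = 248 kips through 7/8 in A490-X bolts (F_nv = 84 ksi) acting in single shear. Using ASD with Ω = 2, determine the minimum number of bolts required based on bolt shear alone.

10 bolts

A_b = π·0.875²/4 = 0.6013 in².
Per-bolt allowable strength R_n/Ω = 84 × 0.6013 × 1 / 2 = 25.26 kips.
n ≥ 248 / 25.26 = 9.82 → use 10 bolts.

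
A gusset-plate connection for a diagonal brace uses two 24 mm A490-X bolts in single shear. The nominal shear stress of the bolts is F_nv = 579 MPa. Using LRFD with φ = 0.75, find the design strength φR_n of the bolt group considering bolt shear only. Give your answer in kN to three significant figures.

A_b = π × 24² / 4 = 452.4 mm².
R_n = F_nv · A_b · n · n_s = 579 × 452.4 × 2 × 1 / 1000 = 523.9 kN.
Design strength φR_n = 0.75 × 523.9 = 393 kN.

393 kN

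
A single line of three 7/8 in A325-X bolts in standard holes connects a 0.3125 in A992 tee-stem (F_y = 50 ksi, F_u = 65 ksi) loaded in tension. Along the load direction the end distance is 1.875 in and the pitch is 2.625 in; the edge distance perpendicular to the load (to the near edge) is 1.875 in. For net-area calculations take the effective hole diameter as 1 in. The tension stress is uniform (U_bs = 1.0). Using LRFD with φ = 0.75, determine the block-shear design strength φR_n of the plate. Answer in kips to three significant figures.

Shear plane L_v = 1.875 + 2·2.625 = 7.125 in; A_gv = 7.125 × 0.3125 = 2.227 in².
A_nv = (7.125 − 2.5·1) × 0.3125 = 1.445 in².
A_nt = (1.875 − 0.5·1) × 0.3125 = 0.4297 in².
0.6 F_u A_nv = 56.37 kips; 0.6 F_y A_gv = 66.8 kips → shear rupture governs the shear term.
R_n = 56.37 + 1.0 × 65 × 0.4297 = 84.3 kips.
Design strength φR_n = 0.75 × 84.3 = 63.2 kips.

63.2 kips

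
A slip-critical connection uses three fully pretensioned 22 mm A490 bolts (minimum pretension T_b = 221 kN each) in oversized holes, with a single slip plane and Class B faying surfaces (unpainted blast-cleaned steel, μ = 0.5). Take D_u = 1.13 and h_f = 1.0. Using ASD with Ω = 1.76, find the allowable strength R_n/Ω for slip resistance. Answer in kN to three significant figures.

213 kN

R_n = μ · D_u · h_f · T_b · n_s · n_b = 0.5 × 1.13 × 1.0 × 221 × 1 × 3 = 374.6 kN.
Allowable strength R_n/Ω = 374.6 / 1.76 = 213 kN.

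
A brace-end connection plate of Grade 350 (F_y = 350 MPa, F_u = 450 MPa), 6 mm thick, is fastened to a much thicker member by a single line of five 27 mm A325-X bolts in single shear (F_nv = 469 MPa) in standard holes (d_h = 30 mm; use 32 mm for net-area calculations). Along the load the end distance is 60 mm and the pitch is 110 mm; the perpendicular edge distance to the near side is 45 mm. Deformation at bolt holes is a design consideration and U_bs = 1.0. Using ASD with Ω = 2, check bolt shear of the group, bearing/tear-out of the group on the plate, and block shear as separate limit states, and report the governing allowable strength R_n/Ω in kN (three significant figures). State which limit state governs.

Bolt shear: A_b = π·27²/4 = 572.6 mm²; R_n = 469 × 572.6 × 5 × 1 / 1000 = 1343 kN → 1343 / 2 = 671 kN.
Bearing: edge l_c = 45, r_n = 145.8 kN; interior l_c = 80, r_n = 175 kN; R_n = 145.8 + 4·175 = 845.6 kN → 423 kN.
Block shear: A_gv = 3000, A_nv = 2136, A_nt = 174 mm²; R_n = min(0.6F_uA_nv, 0.6F_yA_gv) + U_bs·F_u·A_nt = 655 kN → 328 kN.
Block shear governs: 328 kN.

328 kN (block shear governs)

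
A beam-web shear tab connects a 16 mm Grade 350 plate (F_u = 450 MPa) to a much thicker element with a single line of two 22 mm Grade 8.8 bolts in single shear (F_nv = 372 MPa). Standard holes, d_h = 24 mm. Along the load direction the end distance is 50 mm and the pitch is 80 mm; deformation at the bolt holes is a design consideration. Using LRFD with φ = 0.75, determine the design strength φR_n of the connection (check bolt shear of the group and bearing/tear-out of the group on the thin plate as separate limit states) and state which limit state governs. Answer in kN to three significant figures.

Bolt shear: A_b = π·22²/4 = 380.1 mm²; R_n = 372 × 380.1 × 2 × 1 / 1000 = 282.8 kN → 0.75 × 282.8 = 212 kN.
Bearing (1.2 l_c t F_u ≤ 2.4 d t F_u): upper limit = 2.4·22·16·450 / 1000 = 380.2 kN.
  Edge l_c = 50 − 24/2 = 38 → r_n = 328.3 kN; interior l_c = 80 − 24 = 56 → r_n = 380.2 kN.
  R_n,bearing = 1·328.3 + 1·380.2 = 708.5 kN → 0.75 × 708.5 = 531 kN.
Bolt shear governs: 212 kN.

212 kN (bolt shear governs)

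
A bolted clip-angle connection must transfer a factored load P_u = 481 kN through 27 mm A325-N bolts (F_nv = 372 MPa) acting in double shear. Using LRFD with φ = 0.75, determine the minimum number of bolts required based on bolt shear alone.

2 bolts

A_b = π·27²/4 = 572.6 mm².
Per-bolt design strength φR_n = 0.75 × 372 × 572.6 × 2 / 1000 = 319.5 kN.
n ≥ 481 / 319.5 = 1.506 → use 2 bolts.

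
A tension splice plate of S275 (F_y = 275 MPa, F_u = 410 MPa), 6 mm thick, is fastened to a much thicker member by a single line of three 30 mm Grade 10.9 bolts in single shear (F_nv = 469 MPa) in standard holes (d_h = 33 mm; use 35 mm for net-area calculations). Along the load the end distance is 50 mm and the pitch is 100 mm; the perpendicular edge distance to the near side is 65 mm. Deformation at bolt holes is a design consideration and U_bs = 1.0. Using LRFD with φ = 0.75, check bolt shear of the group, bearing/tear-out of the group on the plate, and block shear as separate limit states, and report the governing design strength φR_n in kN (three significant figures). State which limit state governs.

268 kN (block shear governs)

Bolt shear: A_b = π·30²/4 = 706.9 mm²; R_n = 469 × 706.9 × 3 × 1 / 1000 = 994.5 kN → 0.75 × 994.5 = 746 kN.
Bearing: edge l_c = 33.5, r_n = 98.89 kN; interior l_c = 67, r_n = 177.1 kN; R_n = 98.89 + 2·177.1 = 453.1 kN → 340 kN.
Block shear: A_gv = 1500, A_nv = 975, A_nt = 285 mm²; R_n = min(0.6F_uA_nv, 0.6F_yA_gv) + U_bs·F_u·A_nt = 356.7 kN → 268 kN.
Block shear governs: 268 kN.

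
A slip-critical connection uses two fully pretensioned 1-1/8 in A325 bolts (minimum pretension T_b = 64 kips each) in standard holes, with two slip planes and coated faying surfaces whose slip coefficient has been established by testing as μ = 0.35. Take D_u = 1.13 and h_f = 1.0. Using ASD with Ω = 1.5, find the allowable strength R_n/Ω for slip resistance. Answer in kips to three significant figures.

R_n = μ · D_u · h_f · T_b · n_s · n_b = 0.35 × 1.13 × 1.0 × 64 × 2 × 2 = 101.2 kips.
Allowable strength R_n/Ω = 101.2 / 1.5 = 67.5 kips.

67.5 kips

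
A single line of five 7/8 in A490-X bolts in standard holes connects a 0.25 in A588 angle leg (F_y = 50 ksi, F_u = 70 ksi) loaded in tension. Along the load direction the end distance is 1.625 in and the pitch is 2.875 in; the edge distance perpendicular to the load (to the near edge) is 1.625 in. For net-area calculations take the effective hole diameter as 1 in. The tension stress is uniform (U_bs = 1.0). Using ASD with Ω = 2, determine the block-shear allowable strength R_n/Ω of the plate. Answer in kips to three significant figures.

55.1 kips

Shear plane L_v = 1.625 + 4·2.875 = 13.12 in; A_gv = 13.12 × 0.25 = 3.281 in².
A_nv = (13.12 − 4.5·1) × 0.25 = 2.156 in².
A_nt = (1.625 − 0.5·1) × 0.25 = 0.2812 in².
0.6 F_u A_nv = 90.56 kips; 0.6 F_y A_gv = 98.44 kips → shear rupture governs the shear term.
R_n = 90.56 + 1.0 × 70 × 0.2812 = 110.2 kips.
Allowable strength R_n/Ω = 110.2 / 2 = 55.1 kips.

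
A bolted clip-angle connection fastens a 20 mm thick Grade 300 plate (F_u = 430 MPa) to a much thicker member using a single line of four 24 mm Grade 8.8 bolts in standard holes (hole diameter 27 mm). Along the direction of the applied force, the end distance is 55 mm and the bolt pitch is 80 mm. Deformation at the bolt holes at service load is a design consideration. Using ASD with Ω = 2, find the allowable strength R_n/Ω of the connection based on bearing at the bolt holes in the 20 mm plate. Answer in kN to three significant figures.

Per bolt r_n = 1.2 l_c t F_u ≤ 2.4 d t F_u; upper limit = 2.4 × 24 × 20 × 430 / 1000 = 495.4 kN.
Edge bolt: l_c = 55 − 27/2 = 41.5 mm → 1.2 × 41.5 × 20 × 430 / 1000 = 428.3 → r_n = 428.3 kN.
Interior bolts: l_c = 80 − 27 = 53 mm → 1.2 × 53 × 20 × 430 / 1000 = 547 → r_n = 495.4 kN.
R_n = 1 × 428.3 + 3 × 495.4 = 1914 kN.
Allowable strength R_n/Ω = 1914 / 2 = 957 kN.

957 kN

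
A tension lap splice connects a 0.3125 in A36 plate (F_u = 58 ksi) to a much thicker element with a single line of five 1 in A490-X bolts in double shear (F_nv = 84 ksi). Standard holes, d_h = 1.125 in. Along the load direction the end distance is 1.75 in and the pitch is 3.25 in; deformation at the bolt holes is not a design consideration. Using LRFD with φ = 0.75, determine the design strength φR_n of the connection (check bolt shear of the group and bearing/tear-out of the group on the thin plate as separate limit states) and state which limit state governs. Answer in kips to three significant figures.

Bolt shear: A_b = π·1²/4 = 0.7854 in²; R_n = 84 × 0.7854 × 5 × 2 = 659.7 kips → 0.75 × 659.7 = 495 kips.
Bearing (1.5 l_c t F_u ≤ 3.0 d t F_u): upper limit = 3.0·1·0.3125·58 = 54.38 kips.
  Edge l_c = 1.75 − 1.125/2 = 1.188 → r_n = 32.29 kips; interior l_c = 3.25 − 1.125 = 2.125 → r_n = 54.38 kips.
  R_n,bearing = 1·32.29 + 4·54.38 = 249.8 kips → 0.75 × 249.8 = 187 kips.
Bearing governs: 187 kips.

187 kips (bearing governs)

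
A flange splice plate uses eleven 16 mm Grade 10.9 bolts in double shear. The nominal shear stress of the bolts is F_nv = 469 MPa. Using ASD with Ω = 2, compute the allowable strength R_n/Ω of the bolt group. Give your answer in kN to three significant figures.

1040 kN

A_b = π × 16² / 4 = 201.1 mm².
R_n = F_nv · A_b · n · n_s = 469 × 201.1 × 11 × 2 / 1000 = 2075 kN.
Allowable strength R_n/Ω = 2075 / 2 = 1040 kN.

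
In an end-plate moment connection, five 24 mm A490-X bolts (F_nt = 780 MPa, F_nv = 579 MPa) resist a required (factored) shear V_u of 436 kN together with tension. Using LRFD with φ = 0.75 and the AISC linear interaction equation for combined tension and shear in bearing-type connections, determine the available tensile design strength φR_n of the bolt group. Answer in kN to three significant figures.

1130 kN

A_b = π·24²/4 = 452.4 mm²; f_rv = 436 × 1000 / (5 × 452.4) = 192.8 MPa.
F'_nt = 1.3 F_nt − (F_nt / φF_nv) f_rv = 1.3·780 − (780/(0.75·579))·192.8 = 667.8 MPa, capped at F_nt → F'_nt = 667.8 MPa.
R_n = F'_nt · A_b · n = 667.8 × 452.4 × 5 / 1000 = 1510 kN.
Design strength φR_n = 0.75 × 1510 = 1130 kN.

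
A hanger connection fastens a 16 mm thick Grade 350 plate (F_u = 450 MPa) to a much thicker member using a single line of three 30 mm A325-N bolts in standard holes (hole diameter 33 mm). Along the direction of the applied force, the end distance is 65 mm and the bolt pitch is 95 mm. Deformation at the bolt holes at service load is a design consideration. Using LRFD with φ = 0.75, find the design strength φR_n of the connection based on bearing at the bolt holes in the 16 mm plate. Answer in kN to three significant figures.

Per bolt r_n = 1.2 l_c t F_u ≤ 2.4 d t F_u; upper limit = 2.4 × 30 × 16 × 450 / 1000 = 518.4 kN.
Edge bolt: l_c = 65 − 33/2 = 48.5 mm → 1.2 × 48.5 × 16 × 450 / 1000 = 419 → r_n = 419 kN.
Interior bolts: l_c = 95 − 33 = 62 mm → 1.2 × 62 × 16 × 450 / 1000 = 535.7 → r_n = 518.4 kN.
R_n = 1 × 419 + 2 × 518.4 = 1456 kN.
Design strength φR_n = 0.75 × 1456 = 1090 kN.

1090 kN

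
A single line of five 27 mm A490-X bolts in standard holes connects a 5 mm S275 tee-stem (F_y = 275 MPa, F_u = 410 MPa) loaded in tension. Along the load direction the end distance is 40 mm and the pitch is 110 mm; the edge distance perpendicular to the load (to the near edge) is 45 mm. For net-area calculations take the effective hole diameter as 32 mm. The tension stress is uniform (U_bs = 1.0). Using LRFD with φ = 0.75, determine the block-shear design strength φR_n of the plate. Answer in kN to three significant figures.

Shear plane L_v = 40 + 4·110 = 480 mm; A_gv = 480 × 5 = 2400 mm².
A_nv = (480 − 4.5·32) × 5 = 1680 mm².
A_nt = (45 − 0.5·32) × 5 = 145 mm².
0.6 F_u A_nv = 413.3 kN; 0.6 F_y A_gv = 396 kN → shear yielding governs the shear term.
R_n = 396 + 1.0 × 410 × 145 / 1000 = 455.4 kN.
Design strength φR_n = 0.75 × 455.4 = 342 kN.

342 kN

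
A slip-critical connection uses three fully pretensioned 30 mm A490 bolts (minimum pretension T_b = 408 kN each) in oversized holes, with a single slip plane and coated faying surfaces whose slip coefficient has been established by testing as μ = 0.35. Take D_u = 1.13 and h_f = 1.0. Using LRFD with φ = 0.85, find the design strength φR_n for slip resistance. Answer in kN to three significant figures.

R_n = μ · D_u · h_f · T_b · n_s · n_b = 0.35 × 1.13 × 1.0 × 408 × 1 × 3 = 484.1 kN.
Design strength φR_n = 0.85 × 484.1 = 411 kN.

411 kN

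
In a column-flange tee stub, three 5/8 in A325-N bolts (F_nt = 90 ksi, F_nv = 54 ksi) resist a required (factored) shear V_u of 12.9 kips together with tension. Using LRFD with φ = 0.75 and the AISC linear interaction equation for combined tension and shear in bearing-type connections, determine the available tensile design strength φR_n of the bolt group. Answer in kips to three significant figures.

A_b = π·0.625²/4 = 0.3068 in²; f_rv = 12.9 / (3 × 0.3068) = 14.02 ksi.
F'_nt = 1.3 F_nt − (F_nt / φF_nv) f_rv = 1.3·90 − (90/(0.75·54))·14.02 = 85.85 ksi, capped at F_nt → F'_nt = 85.85 ksi.
R_n = F'_nt · A_b · n = 85.85 × 0.3068 × 3 = 79.02 kips.
Design strength φR_n = 0.75 × 79.02 = 59.3 kips.

59.3 kips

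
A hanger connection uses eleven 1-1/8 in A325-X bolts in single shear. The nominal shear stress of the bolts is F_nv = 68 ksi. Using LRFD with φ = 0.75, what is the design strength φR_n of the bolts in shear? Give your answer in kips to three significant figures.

558 kips

A_b = π × 1.125² / 4 = 0.994 in².
R_n = F_nv · A_b · n · n_s = 68 × 0.994 × 11 × 1 = 743.5 kips.
Design strength φR_n = 0.75 × 743.5 = 558 kips.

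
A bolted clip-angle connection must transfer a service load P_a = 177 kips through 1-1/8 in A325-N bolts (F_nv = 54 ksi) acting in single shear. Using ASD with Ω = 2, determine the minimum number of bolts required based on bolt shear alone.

7 bolts

A_b = π·1.125²/4 = 0.994 in².
Per-bolt allowable strength R_n/Ω = 54 × 0.994 × 1 / 2 = 26.84 kips.
n ≥ 177 / 26.84 = 6.595 → use 7 bolts.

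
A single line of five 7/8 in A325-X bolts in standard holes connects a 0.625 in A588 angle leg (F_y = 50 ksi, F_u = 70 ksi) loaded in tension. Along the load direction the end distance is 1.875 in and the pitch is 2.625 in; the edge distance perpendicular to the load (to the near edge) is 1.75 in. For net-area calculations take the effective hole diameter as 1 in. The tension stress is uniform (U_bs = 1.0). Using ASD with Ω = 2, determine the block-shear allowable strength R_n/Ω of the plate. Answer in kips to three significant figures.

131 kips

Shear plane L_v = 1.875 + 4·2.625 = 12.38 in; A_gv = 12.38 × 0.625 = 7.734 in².
A_nv = (12.38 − 4.5·1) × 0.625 = 4.922 in².
A_nt = (1.75 − 0.5·1) × 0.625 = 0.7812 in².
0.6 F_u A_nv = 206.7 kips; 0.6 F_y A_gv = 232 kips → shear rupture governs the shear term.
R_n = 206.7 + 1.0 × 70 × 0.7812 = 261.4 kips.
Allowable strength R_n/Ω = 261.4 / 2 = 131 kips.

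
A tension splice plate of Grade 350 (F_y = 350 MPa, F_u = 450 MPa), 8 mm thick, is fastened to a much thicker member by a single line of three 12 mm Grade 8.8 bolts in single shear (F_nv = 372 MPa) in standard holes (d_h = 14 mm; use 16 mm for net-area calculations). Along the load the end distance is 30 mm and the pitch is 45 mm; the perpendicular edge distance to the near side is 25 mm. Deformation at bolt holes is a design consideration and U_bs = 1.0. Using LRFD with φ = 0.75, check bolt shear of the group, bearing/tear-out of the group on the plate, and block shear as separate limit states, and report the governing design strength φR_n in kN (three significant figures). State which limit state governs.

Bolt shear: A_b = π·12²/4 = 113.1 mm²; R_n = 372 × 113.1 × 3 × 1 / 1000 = 126.2 kN → 0.75 × 126.2 = 94.7 kN.
Bearing: edge l_c = 23, r_n = 99.36 kN; interior l_c = 31, r_n = 103.7 kN; R_n = 99.36 + 2·103.7 = 306.7 kN → 230 kN.
Block shear: A_gv = 960, A_nv = 640, A_nt = 136 mm²; R_n = min(0.6F_uA_nv, 0.6F_yA_gv) + U_bs·F_u·A_nt = 234 kN → 176 kN.
Bolt shear governs: 94.7 kN.

94.7 kN (bolt shear governs)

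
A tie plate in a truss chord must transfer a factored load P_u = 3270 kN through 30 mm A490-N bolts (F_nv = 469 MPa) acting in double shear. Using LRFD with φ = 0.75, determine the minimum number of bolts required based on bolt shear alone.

A_b = π·30²/4 = 706.9 mm².
Per-bolt design strength φR_n = 0.75 × 469 × 706.9 × 2 / 1000 = 497.3 kN.
n ≥ 3270 / 497.3 = 6.576 → use 7 bolts.

7 bolts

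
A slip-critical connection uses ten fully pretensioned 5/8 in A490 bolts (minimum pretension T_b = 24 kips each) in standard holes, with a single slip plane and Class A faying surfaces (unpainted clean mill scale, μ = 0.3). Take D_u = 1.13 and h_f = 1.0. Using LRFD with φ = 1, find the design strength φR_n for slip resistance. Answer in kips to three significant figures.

81.4 kips

R_n = μ · D_u · h_f · T_b · n_s · n_b = 0.3 × 1.13 × 1.0 × 24 × 1 × 10 = 81.36 kips.
Design strength φR_n = 1 × 81.36 = 81.4 kips.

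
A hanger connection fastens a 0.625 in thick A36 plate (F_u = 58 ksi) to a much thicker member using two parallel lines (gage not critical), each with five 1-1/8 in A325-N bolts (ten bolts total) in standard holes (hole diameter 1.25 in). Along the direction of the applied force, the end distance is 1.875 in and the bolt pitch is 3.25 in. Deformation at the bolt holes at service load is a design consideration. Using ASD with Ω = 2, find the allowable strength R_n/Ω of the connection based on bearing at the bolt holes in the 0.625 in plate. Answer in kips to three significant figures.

Per bolt r_n = 1.2 l_c t F_u ≤ 2.4 d t F_u; upper limit = 2.4 × 1.125 × 0.625 × 58 = 97.87 kips.
Edge bolt: l_c = 1.875 − 1.25/2 = 1.25 in → 1.2 × 1.25 × 0.625 × 58 = 54.38 → r_n = 54.38 kips.
Interior bolts: l_c = 3.25 − 1.25 = 2 in → 1.2 × 2 × 0.625 × 58 = 87 → r_n = 87 kips.
R_n = 2 × 54.38 + 8 × 87 = 804.8 kips.
Allowable strength R_n/Ω = 804.8 / 2 = 402 kips.

402 kips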